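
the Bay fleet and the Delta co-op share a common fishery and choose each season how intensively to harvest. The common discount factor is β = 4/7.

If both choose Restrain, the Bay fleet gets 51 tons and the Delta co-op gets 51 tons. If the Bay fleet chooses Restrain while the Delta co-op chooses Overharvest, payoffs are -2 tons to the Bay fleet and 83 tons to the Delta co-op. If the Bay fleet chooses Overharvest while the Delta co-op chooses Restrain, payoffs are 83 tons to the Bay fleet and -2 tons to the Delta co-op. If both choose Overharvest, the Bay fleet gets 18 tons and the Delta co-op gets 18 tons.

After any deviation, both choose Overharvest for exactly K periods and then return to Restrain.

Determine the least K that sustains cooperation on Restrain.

No profitable deviation requires (51−18)(β+…+β^K) ≥ 83−51, i.e. β+…+β^K ≥ 32/33 ≈ 0.9697.
With β = 4/7, the partial sums are K=1: 0.5714, K=2: 0.8980, K=3: 1.0845.
K = 3 is the first length at which the sum reaches 0.9697.

3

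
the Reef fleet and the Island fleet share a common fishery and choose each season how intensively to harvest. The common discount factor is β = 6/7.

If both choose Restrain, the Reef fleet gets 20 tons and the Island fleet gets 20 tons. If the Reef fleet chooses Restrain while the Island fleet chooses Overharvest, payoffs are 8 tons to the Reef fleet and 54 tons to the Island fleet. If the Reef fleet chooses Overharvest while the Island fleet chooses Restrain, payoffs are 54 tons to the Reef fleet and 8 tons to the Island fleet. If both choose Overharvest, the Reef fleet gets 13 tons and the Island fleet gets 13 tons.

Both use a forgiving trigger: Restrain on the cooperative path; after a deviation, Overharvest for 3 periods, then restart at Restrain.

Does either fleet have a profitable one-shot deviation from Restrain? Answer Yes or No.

IC: β+…+β^3 ≥ (54−20)/(20−13) = 34/7.
At β = 6/7: partial sum = 2.2216 < 4.8571. Cooperation not sustainable.

Yes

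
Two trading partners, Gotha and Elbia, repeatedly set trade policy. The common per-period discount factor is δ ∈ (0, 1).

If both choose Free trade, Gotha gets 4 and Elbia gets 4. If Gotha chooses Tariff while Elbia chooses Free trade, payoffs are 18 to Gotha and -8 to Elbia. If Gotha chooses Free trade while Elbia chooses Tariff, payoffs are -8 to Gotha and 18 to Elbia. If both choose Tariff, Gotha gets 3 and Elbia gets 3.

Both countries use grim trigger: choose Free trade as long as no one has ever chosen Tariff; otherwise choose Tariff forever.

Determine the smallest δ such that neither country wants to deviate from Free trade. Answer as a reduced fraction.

14/15

Cooperation forever yields 4 each period: 4/(1−δ).
Deviating yields 18 once, then 3 forever: 18 + 3δ/(1−δ).
No profitable deviation requires 4/(1−δ) ≥ 18 + 3δ/(1−δ).
Multiplying by (1−δ): 4 ≥ 18(1−δ) + 3δ = 18 − 15δ.
So 15δ ≥ 14, i.e. δ ≥ 14/15.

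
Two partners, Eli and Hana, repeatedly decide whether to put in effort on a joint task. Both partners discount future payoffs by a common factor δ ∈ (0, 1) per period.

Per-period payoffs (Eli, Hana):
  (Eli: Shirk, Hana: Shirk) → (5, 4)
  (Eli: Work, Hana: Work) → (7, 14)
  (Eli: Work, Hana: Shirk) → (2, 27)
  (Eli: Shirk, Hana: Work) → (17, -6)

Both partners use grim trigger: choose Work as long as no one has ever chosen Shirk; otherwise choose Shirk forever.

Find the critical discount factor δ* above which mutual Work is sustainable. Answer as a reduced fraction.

Eli's threshold: (17−7)/(17−5) = 5/6.
Hana's threshold: (27−14)/(27−4) = 13/23.
5/6 > 13/23, so Eli binds and δ* = 5/6.

5/6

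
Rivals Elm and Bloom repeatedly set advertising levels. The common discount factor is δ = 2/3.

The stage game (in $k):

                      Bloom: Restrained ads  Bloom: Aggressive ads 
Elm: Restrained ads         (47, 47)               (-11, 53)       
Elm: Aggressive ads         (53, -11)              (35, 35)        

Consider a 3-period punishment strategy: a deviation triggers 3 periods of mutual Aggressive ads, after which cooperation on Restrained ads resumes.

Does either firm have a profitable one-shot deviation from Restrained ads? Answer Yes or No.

No

Comparing payoff streams over the 4 periods until play realigns: cooperate → 47(1+δ+…+δ^3); deviate → 53 + 35(δ+…+δ^3).
Cooperation is sustained iff (47−35)(δ+…+δ^3) ≥ 53−47.
δ+…+δ^3 = 2/3·(1−(2/3)^3)/(1−2/3) = 1.4074, and (53−47)/(47−35) = 0.5000.
1.4074 ≥ 0.5000, so cooperation is sustainable.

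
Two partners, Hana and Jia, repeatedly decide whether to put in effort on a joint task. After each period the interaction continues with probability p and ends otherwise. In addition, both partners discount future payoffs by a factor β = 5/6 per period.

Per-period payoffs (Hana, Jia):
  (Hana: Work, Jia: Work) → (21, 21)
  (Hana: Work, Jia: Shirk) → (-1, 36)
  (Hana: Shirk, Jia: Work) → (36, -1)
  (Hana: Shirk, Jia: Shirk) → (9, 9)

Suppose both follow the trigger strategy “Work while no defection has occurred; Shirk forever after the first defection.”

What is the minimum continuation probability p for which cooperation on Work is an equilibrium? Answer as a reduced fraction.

2/3

Expected continuation weight on next period's payoff is β·p = 5/6·p, which plays the role of the discount factor.
Cooperation requires 5/6·p ≥ (36−21)/(36−9) = 5/9, hence p ≥ 2/3.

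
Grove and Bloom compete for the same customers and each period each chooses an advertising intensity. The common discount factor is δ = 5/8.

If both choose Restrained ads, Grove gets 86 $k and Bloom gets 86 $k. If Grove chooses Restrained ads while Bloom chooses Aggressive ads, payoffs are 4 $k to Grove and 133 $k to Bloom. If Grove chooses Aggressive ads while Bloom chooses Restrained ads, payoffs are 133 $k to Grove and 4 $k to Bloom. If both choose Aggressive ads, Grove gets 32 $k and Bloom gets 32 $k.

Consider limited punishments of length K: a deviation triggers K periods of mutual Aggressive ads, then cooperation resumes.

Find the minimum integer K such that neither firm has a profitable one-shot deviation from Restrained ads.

Need Σ_{k=1}^{K} δ^k ≥ (133−86)/(86−32) = 0.8704 at δ = 5/8.
At K = 1 the sum is 0.6250 < 0.8704; at K = 2 it is 1.0156 ≥ 0.8704.
So the minimum punishment length is K = 2.

2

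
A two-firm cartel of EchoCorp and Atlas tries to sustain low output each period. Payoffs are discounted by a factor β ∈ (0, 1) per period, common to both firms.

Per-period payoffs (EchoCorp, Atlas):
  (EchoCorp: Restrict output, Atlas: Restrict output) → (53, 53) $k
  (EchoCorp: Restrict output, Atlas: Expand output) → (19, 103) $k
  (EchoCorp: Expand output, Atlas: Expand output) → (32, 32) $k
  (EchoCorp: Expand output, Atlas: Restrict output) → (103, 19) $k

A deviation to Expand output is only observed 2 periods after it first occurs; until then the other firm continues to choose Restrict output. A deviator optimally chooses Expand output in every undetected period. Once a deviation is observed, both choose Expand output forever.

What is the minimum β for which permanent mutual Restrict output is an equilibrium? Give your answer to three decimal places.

A deviator earns 103 for 2 periods, then 32 forever; cooperating earns 53 forever. Multiplying the IC by (1−β):
53 ≥ 103(1−β^2) + 32β^2, so 71·β^2 ≥ 50 and β^2 ≥ 50/71.
β ≥ (50/71)^(1/2) ≈ 0.839.

0.839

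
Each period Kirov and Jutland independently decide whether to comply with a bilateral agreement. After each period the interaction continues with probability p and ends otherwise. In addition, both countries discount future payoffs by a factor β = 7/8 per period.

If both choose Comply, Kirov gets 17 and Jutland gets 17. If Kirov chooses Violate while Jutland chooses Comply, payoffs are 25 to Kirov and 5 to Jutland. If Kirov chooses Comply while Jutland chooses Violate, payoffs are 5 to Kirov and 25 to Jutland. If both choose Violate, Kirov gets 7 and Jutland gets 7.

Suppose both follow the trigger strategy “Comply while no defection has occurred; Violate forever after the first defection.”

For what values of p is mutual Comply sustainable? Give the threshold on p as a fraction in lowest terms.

With continuation probability p and discount β, the effective per-period discount factor is βp.
Grim-trigger IC: βp ≥ (25−17)/(25−7) = 4/9.
So p ≥ (4/9)/(7/8) = 32/63.

32/63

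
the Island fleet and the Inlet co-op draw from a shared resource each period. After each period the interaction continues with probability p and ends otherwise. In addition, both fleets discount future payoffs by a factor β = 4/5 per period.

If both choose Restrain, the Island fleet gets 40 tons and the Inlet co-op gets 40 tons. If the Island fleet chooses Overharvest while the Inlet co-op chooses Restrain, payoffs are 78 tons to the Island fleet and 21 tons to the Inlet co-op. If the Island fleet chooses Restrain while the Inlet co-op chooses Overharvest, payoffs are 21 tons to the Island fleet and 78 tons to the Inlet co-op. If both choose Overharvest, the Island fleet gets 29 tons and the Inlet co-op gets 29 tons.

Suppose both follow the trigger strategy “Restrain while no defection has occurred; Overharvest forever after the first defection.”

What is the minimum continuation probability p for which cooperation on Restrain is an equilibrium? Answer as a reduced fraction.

With continuation probability p and discount β, the effective per-period discount factor is βp.
Grim-trigger IC: βp ≥ (78−40)/(78−29) = 38/49.
So p ≥ (38/49)/(4/5) = 95/98.

95/98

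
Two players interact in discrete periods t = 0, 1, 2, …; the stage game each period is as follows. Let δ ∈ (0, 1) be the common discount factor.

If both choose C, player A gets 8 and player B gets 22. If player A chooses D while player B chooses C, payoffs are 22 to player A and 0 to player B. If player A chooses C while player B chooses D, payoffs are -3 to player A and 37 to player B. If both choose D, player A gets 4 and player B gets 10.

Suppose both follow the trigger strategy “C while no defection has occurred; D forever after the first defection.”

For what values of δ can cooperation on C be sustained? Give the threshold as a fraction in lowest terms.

7/9

For player A: deviation gain 22−8 = 14, per-period punishment loss 8−4 = 4. IC gives δ ≥ 14/18 = 7/9.
For player B: gain 15, loss 12 per period, so δ ≥ 15/27 = 5/9.
The tighter constraint is player A's, so cooperation needs δ ≥ 7/9.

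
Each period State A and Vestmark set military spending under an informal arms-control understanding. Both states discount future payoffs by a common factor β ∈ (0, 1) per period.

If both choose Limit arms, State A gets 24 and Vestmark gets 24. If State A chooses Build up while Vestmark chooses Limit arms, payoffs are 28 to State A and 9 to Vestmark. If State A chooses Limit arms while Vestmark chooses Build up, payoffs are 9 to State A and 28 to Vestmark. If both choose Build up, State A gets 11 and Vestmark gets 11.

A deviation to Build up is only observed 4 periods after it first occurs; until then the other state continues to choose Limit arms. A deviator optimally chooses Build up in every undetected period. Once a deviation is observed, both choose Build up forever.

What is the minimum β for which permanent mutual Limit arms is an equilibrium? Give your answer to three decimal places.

0.696

The best deviation is to choose Build up for all 4 undetected periods, earning 28 each, then 11 forever once detected.
Deviation value: 28(1−β^4)/(1−β) + 11β^4/(1−β); cooperation value: 24/(1−β).
IC: 24 ≥ 28(1−β^4) + 11β^4 = 28 − 17β^4.
So β^4 ≥ 4/17, giving β ≥ (4/17)^(1/4) ≈ 0.696.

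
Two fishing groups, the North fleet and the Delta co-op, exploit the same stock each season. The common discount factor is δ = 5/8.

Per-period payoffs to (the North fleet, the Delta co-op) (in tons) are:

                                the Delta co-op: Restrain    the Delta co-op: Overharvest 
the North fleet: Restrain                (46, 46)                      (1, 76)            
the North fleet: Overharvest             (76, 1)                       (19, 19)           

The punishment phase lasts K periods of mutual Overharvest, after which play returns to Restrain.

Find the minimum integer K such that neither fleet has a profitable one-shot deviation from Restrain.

No profitable deviation requires (46−19)(δ+…+δ^K) ≥ 76−46, i.e. δ+…+δ^K ≥ 10/9 ≈ 1.1111.
With δ = 5/8, the partial sums are K=1: 0.6250, K=2: 1.0156, K=3: 1.2598.
K = 3 is the first length at which the sum reaches 1.1111.

3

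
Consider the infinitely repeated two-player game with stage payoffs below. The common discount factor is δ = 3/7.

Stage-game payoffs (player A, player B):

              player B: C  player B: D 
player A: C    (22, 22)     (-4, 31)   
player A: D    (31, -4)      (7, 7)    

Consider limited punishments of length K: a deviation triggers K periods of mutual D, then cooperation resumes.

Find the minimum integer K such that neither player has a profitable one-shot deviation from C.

Need Σ_{k=1}^{K} δ^k ≥ (31−22)/(22−7) = 0.6000 at δ = 3/7.
At K = 1 the sum is 0.4286 < 0.6000; at K = 2 it is 0.6122 ≥ 0.6000.
So the minimum punishment length is K = 2.

2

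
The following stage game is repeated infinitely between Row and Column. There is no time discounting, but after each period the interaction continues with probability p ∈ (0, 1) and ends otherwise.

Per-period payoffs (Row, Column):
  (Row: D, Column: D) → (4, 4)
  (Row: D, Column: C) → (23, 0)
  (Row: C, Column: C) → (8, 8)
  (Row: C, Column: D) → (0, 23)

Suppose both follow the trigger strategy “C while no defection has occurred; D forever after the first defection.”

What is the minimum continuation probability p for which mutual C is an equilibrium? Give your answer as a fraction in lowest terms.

15/19

Expected cooperation value is 8 + p·8 + p²·8 + … = 8/(1−p); deviation gives 23 + p·4/(1−p).
8 ≥ 23(1−p) + 4p ⇒ 19p ≥ 15 ⇒ p ≥ 15/19.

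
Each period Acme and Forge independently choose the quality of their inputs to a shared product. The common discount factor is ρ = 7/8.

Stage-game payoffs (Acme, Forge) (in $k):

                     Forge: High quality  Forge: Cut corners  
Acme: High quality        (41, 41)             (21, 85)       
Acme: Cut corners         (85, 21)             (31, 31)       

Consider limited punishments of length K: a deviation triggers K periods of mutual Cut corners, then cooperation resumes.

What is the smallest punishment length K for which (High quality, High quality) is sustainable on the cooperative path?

Need Σ_{k=1}^{K} ρ^k ≥ (85−41)/(41−31) = 4.4000 at ρ = 7/8.
At K = 7 the sum is 4.2511 < 4.4000; at K = 8 it is 4.5947 ≥ 4.4000.
So the minimum punishment length is K = 8.

8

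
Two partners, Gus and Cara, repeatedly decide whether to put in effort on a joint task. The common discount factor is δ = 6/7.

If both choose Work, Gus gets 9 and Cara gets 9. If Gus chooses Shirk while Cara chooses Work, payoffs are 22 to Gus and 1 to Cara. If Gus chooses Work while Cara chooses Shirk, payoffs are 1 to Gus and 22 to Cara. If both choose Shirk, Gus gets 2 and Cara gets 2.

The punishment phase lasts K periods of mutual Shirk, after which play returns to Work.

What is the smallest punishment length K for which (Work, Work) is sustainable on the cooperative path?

No profitable deviation requires (9−2)(δ+…+δ^K) ≥ 22−9, i.e. δ+…+δ^K ≥ 13/7 ≈ 1.8571.
With δ = 6/7, the partial sums are K=1: 0.8571, K=2: 1.5918, K=3: 2.2216.
K = 3 is the first length at which the sum reaches 1.8571.

3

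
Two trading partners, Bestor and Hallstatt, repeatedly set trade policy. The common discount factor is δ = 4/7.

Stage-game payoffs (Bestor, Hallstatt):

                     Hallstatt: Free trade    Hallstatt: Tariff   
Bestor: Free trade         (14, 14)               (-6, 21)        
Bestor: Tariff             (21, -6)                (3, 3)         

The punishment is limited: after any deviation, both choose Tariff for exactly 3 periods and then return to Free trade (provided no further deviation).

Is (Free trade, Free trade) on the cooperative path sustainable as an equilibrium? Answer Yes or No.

A one-shot deviation gives 21 now, then 3 for 3 periods, then back to 14.
Gain from deviating: (21−14) today; loss: (14−3) in each of the next 3 periods.
No-deviation condition: (14−3)(δ+…+δ^3) ≥ 21−14, i.e. δ+…+δ^3 ≥ 7/11.
At δ = 4/7: δ+…+δ^3 = 1.0845 ≥ 0.6364.
So cooperation is sustainable.

Yes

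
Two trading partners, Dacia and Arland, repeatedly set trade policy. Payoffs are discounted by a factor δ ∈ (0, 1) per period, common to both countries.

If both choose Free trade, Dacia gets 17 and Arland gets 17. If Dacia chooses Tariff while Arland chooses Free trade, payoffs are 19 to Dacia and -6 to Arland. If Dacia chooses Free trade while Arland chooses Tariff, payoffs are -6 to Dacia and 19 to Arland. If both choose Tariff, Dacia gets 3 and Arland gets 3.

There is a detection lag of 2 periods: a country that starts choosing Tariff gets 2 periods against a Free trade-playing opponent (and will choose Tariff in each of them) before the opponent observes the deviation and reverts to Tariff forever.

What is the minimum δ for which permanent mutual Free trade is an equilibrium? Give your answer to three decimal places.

0.354

Deviating for the 2 undetected periods gains 19−17 = 2 per period over cooperation, then loses 17−3 = 14 per period forever once punishment starts.
Gain: 2(1 + δ + … + δ^1); loss: 14·δ^2/(1−δ).
No profitable deviation ⇔ 2(1−δ^2) ≤ 14·δ^2, i.e. δ^2 ≥ 2/(2+14) = 1/8.
Hence δ ≥ (1/8)^(1/2) ≈ 0.354.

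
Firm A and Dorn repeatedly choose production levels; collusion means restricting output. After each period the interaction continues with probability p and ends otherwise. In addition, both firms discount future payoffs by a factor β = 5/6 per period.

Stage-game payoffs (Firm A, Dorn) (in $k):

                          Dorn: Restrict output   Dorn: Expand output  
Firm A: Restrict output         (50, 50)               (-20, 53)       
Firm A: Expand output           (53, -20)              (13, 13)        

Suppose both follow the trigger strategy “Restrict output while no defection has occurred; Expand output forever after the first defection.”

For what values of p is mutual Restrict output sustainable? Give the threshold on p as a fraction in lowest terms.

Expected continuation weight on next period's payoff is β·p = 5/6·p, which plays the role of the discount factor.
Cooperation requires 5/6·p ≥ (53−50)/(53−13) = 3/40, hence p ≥ 9/100.

9/100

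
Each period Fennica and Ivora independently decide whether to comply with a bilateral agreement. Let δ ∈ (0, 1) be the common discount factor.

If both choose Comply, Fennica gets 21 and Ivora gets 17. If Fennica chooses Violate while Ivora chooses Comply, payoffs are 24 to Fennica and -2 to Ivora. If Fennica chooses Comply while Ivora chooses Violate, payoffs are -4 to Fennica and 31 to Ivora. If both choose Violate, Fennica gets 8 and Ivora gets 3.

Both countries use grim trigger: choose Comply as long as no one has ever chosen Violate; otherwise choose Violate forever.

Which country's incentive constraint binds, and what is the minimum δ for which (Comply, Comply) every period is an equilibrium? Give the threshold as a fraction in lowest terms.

Ivora; δ ≥ 1/2

For Fennica: deviation gain 24−21 = 3, per-period punishment loss 21−8 = 13. IC gives δ ≥ 3/16.
For Ivora: gain 14, loss 14 per period, so δ ≥ 14/28 = 1/2.
The tighter constraint is Ivora's, so cooperation needs δ ≥ 1/2.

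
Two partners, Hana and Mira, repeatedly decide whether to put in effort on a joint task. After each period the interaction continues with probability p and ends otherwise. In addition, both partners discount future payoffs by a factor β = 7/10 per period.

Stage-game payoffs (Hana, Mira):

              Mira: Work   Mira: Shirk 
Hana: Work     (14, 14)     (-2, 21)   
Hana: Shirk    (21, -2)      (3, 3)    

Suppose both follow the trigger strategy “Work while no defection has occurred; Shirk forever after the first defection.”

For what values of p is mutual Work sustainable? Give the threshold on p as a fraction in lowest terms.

5/9

With continuation probability p and discount β, the effective per-period discount factor is βp.
Grim-trigger IC: βp ≥ (21−14)/(21−3) = 7/18.
So p ≥ (7/18)/(7/10) = 5/9.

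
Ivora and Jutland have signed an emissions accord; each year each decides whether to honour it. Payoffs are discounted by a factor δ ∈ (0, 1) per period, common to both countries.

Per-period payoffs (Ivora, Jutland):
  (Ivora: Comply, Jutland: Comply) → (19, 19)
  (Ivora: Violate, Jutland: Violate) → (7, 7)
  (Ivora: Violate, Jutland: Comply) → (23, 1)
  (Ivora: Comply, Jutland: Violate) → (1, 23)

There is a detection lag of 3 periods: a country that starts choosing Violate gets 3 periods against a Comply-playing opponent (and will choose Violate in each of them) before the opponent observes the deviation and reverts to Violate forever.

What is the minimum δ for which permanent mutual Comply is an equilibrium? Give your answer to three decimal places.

0.630

Deviating for the 3 undetected periods gains 23−19 = 4 per period over cooperation, then loses 19−7 = 12 per period forever once punishment starts.
Gain: 4(1 + δ + … + δ^2); loss: 12·δ^3/(1−δ).
No profitable deviation ⇔ 4(1−δ^3) ≤ 12·δ^3, i.e. δ^3 ≥ 4/(4+12) = 1/4.
Hence δ ≥ (1/4)^(1/3) ≈ 0.630.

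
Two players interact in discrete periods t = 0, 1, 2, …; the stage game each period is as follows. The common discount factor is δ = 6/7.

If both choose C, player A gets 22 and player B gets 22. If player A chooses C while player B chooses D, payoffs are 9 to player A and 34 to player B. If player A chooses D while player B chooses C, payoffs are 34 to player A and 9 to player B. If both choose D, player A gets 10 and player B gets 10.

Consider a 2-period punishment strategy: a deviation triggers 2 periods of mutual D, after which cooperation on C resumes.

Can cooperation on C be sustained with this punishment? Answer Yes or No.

A one-shot deviation gives 34 now, then 10 for 2 periods, then back to 22.
Gain from deviating: (34−22) today; loss: (22−10) in each of the next 2 periods.
No-deviation condition: (22−10)(δ+…+δ^2) ≥ 34−22, i.e. δ+…+δ^2 ≥ 1.
At δ = 6/7: δ+…+δ^2 = 1.5918 ≥ 1.0000.
So cooperation is sustainable.

Yes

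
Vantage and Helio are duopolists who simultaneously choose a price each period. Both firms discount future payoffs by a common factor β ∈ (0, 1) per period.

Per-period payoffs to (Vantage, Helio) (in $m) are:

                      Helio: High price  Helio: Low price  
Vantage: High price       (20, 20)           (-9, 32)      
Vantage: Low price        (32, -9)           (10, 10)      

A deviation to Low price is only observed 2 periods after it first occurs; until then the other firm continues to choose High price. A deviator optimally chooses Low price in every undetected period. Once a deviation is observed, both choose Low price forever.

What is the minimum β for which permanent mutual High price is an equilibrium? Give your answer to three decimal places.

Deviating for the 2 undetected periods gains 32−20 = 12 per period over cooperation, then loses 20−10 = 10 per period forever once punishment starts.
Gain: 12(1 + β + … + β^1); loss: 10·β^2/(1−β).
No profitable deviation ⇔ 12(1−β^2) ≤ 10·β^2, i.e. β^2 ≥ 12/(12+10) = 6/11.
Hence β ≥ (6/11)^(1/2) ≈ 0.739.

0.739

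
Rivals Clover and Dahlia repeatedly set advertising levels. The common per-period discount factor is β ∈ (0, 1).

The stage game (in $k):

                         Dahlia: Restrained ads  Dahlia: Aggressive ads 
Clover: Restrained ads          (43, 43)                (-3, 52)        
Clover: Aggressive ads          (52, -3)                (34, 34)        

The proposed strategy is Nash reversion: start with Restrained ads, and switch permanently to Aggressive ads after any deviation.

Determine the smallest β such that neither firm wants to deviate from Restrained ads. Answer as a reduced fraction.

1/2

Cooperation forever yields 43 each period: 43/(1−β).
Deviating yields 52 once, then 34 forever: 52 + 34β/(1−β).
No profitable deviation requires 43/(1−β) ≥ 52 + 34β/(1−β).
Multiplying by (1−β): 43 ≥ 52(1−β) + 34β = 52 − 18β.
So 18β ≥ 9, i.e. β ≥ 9/18 = 1/2.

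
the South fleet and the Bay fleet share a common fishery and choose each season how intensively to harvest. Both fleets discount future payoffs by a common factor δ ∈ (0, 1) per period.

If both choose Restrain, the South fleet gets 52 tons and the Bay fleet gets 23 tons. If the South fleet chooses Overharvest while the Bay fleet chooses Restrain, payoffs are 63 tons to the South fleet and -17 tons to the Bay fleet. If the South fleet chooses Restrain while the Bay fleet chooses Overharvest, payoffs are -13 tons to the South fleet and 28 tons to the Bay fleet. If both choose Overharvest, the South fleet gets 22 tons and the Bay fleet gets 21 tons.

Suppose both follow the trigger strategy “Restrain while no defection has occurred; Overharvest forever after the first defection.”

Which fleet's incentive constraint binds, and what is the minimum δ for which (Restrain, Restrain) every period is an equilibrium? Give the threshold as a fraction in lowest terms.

the Bay fleet; δ ≥ 5/7

the South fleet's threshold: (63−52)/(63−22) = 11/41.
the Bay fleet's threshold: (28−23)/(28−21) = 5/7.
11/41 < 5/7, so the Bay fleet binds and δ* = 5/7.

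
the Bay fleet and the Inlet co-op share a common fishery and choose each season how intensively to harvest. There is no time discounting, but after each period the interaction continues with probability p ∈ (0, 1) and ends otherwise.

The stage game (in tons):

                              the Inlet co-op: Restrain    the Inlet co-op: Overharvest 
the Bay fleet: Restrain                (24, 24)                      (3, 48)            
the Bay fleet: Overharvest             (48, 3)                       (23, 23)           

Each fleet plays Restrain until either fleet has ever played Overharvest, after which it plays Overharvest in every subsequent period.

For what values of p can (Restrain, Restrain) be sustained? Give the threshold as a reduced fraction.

24/25

With no time discounting, the continuation probability p plays the role of the discount factor.
Grim-trigger IC: 24/(1−p) ≥ 48 + 23p/(1−p) ⇒ p ≥ (48−24)/(48−23) = 24/25.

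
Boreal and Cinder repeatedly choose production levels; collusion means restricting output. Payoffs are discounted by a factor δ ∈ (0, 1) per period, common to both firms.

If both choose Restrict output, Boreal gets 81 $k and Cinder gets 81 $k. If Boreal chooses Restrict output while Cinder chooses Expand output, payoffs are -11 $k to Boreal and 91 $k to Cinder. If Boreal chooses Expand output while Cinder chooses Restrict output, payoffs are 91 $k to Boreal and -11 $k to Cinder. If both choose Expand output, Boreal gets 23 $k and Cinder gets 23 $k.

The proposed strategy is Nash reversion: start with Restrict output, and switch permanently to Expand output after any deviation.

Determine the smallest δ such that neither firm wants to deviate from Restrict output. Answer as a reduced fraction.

81/(1−δ) ≥ 91 + 23δ/(1−δ)
81 ≥ 91 − 68δ
δ ≥ 10/68 = 5/34.

5/34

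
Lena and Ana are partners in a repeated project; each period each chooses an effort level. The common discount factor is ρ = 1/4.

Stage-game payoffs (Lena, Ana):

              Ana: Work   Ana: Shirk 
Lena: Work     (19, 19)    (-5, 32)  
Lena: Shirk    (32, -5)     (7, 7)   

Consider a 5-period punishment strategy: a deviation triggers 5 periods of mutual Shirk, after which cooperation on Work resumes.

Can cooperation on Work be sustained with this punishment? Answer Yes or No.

Comparing payoff streams over the 6 periods until play realigns: cooperate → 19(1+ρ+…+ρ^5); deviate → 32 + 7(ρ+…+ρ^5).
Cooperation is sustained iff (19−7)(ρ+…+ρ^5) ≥ 32−19.
ρ+…+ρ^5 = 1/4·(1−(1/4)^5)/(1−1/4) = 0.3330, and (32−19)/(19−7) = 1.0833.
0.3330 < 1.0833, so cooperation is not sustainable.

No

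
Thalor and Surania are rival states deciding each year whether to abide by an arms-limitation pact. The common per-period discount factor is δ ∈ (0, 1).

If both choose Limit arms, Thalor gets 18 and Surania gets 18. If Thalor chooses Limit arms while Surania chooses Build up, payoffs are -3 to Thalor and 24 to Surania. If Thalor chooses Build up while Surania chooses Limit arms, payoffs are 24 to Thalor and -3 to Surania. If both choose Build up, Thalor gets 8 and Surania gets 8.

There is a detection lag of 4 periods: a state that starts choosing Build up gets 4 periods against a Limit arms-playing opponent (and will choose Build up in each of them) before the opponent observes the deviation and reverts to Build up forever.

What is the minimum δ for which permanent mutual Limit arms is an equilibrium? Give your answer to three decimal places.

0.783

Deviating for the 4 undetected periods gains 24−18 = 6 per period over cooperation, then loses 18−8 = 10 per period forever once punishment starts.
Gain: 6(1 + δ + … + δ^3); loss: 10·δ^4/(1−δ).
No profitable deviation ⇔ 6(1−δ^4) ≤ 10·δ^4, i.e. δ^4 ≥ 6/(6+10) = 3/8.
Hence δ ≥ (3/8)^(1/4) ≈ 0.783.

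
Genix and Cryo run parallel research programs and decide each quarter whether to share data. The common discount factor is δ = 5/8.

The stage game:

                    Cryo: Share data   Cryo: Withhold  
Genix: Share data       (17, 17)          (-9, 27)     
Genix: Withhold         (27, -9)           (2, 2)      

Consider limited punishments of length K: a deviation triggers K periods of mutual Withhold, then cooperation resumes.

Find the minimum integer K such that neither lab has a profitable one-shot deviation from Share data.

2

IC: δ(1−δ^K)/(1−δ) ≥ (27−17)/(17−2) = 2/3.
With δ = 5/8: need 1 − δ^K ≥ 2/3·(1−5/8)/(5/8), i.e. δ^K ≤ 0.6000.
Since (5/8)^1 = 0.6250 and (5/8)^2 = 0.3906, the smallest such K is 2.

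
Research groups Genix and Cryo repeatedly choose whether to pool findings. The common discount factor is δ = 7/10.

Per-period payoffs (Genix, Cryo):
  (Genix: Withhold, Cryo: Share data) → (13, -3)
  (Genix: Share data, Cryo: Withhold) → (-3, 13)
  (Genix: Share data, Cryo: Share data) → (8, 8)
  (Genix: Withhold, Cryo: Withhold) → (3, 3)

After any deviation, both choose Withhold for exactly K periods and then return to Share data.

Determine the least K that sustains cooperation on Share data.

No profitable deviation requires (8−3)(δ+…+δ^K) ≥ 13−8, i.e. δ+…+δ^K ≥ 1 ≈ 1.0000.
With δ = 7/10, the partial sums are K=1: 0.7000, K=2: 1.1900.
K = 2 is the first length at which the sum reaches 1.0000.

2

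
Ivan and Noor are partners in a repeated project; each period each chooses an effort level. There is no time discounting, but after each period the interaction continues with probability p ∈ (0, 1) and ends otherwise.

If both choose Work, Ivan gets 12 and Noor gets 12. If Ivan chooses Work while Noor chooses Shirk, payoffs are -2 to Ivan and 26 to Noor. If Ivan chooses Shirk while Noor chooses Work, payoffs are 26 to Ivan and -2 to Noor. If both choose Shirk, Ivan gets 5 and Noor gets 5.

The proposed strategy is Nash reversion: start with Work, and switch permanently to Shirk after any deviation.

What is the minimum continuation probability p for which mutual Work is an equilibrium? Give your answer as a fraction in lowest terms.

2/3

With no time discounting, the continuation probability p plays the role of the discount factor.
Grim-trigger IC: 12/(1−p) ≥ 26 + 5p/(1−p) ⇒ p ≥ (26−12)/(26−5) = 2/3.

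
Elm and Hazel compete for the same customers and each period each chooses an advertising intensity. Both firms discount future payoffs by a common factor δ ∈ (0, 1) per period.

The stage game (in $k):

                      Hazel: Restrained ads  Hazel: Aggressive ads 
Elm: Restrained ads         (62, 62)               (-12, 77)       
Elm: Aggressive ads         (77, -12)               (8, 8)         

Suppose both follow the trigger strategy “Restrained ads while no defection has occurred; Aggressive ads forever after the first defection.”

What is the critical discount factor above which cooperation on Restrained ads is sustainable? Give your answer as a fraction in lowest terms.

5/23

Cooperation forever yields 62 each period: 62/(1−δ).
Deviating yields 77 once, then 8 forever: 77 + 8δ/(1−δ).
No profitable deviation requires 62/(1−δ) ≥ 77 + 8δ/(1−δ).
Multiplying by (1−δ): 62 ≥ 77(1−δ) + 8δ = 77 − 69δ.
So 69δ ≥ 15, i.e. δ ≥ 15/69 = 5/23.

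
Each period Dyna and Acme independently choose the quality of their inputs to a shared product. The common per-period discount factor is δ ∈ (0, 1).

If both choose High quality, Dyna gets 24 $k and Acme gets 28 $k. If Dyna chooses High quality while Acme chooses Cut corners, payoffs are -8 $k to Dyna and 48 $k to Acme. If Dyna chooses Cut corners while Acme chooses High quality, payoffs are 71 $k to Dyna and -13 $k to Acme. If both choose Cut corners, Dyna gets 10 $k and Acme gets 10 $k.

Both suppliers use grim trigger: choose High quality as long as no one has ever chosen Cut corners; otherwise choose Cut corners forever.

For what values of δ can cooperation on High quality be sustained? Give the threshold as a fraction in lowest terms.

Dyna: cooperation gives 24 each period; deviation gives 71 once then 10 forever.
  24/(1−δ) ≥ 71 + 10δ/(1−δ) ⇒ δ ≥ 47/61.
Acme: cooperation gives 28 each period; deviation gives 48 once then 10 forever.
  δ ≥ 20/38 = 10/19.
Both must hold, so the binding constraint is Dyna's: δ ≥ 47/61.

47/61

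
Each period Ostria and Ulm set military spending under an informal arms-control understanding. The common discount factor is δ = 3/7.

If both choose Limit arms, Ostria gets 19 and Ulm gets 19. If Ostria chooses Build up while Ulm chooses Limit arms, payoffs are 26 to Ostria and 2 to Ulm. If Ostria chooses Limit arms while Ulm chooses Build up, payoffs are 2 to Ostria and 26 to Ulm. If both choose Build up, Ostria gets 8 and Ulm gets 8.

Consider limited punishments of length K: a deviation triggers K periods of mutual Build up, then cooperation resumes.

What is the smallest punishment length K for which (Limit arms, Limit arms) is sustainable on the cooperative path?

3

No profitable deviation requires (19−8)(δ+…+δ^K) ≥ 26−19, i.e. δ+…+δ^K ≥ 7/11 ≈ 0.6364.
With δ = 3/7, the partial sums are K=1: 0.4286, K=2: 0.6122, K=3: 0.6910.
K = 3 is the first length at which the sum reaches 0.6364.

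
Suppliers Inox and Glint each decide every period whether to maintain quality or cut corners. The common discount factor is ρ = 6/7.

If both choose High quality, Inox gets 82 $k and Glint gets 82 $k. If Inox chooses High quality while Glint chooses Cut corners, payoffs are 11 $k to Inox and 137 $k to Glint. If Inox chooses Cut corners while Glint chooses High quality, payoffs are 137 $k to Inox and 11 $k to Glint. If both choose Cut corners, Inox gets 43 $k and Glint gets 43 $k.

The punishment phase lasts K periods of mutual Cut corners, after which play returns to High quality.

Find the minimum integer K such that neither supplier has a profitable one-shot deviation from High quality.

Need Σ_{k=1}^{K} ρ^k ≥ (137−82)/(82−43) = 1.4103 at ρ = 6/7.
At K = 1 the sum is 0.8571 < 1.4103; at K = 2 it is 1.5918 ≥ 1.4103.
So the minimum punishment length is K = 2.

2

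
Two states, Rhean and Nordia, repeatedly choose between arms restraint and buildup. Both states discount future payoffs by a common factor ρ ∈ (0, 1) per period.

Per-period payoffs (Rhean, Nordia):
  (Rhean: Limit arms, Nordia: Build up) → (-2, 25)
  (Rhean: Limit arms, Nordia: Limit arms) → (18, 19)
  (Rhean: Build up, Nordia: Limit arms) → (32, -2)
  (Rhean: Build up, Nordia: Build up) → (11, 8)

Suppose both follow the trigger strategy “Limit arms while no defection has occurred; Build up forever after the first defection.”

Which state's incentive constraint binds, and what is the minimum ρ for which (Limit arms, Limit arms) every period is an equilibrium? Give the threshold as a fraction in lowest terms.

Rhean; ρ ≥ 2/3

Rhean: cooperation gives 18 each period; deviation gives 32 once then 11 forever.
  18/(1−ρ) ≥ 32 + 11ρ/(1−ρ) ⇒ ρ ≥ 14/21 = 2/3.
Nordia: cooperation gives 19 each period; deviation gives 25 once then 8 forever.
  ρ ≥ 6/17.
Both must hold, so the binding constraint is Rhean's: ρ ≥ 2/3.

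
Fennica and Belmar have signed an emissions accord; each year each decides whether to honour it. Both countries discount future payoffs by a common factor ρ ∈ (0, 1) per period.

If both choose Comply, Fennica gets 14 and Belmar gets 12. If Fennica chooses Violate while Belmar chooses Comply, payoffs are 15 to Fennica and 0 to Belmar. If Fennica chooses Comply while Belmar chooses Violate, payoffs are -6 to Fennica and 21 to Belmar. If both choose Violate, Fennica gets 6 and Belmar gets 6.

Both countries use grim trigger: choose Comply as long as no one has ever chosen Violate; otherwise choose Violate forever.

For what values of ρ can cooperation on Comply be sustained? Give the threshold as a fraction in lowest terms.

3/5

Fennica: cooperation gives 14 each period; deviation gives 15 once then 6 forever.
  14/(1−ρ) ≥ 15 + 6ρ/(1−ρ) ⇒ ρ ≥ 1/9.
Belmar: cooperation gives 12 each period; deviation gives 21 once then 6 forever.
  ρ ≥ 9/15 = 3/5.
Both must hold, so the binding constraint is Belmar's: ρ ≥ 3/5.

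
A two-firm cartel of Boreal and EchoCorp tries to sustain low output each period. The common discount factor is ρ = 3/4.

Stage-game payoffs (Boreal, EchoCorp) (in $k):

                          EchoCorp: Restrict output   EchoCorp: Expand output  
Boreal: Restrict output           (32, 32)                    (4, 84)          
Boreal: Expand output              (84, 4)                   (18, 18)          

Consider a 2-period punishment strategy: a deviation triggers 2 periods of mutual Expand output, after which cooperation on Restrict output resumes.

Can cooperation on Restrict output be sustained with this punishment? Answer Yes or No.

No

Comparing payoff streams over the 3 periods until play realigns: cooperate → 32(1+ρ+…+ρ^2); deviate → 84 + 18(ρ+…+ρ^2).
Cooperation is sustained iff (32−18)(ρ+…+ρ^2) ≥ 84−32.
ρ+…+ρ^2 = 3/4·(1−(3/4)^2)/(1−3/4) = 1.3125, and (84−32)/(32−18) = 3.7143.
1.3125 < 3.7143, so cooperation is not sustainable.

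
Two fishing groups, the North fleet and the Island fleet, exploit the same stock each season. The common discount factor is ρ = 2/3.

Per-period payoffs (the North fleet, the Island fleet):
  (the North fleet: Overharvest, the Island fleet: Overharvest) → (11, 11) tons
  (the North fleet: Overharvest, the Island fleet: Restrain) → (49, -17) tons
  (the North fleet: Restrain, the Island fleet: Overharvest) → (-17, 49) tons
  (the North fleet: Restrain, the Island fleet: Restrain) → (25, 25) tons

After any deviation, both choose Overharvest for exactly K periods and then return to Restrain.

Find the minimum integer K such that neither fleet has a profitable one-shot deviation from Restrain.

5

Need Σ_{k=1}^{K} ρ^k ≥ (49−25)/(25−11) = 1.7143 at ρ = 2/3.
At K = 4 the sum is 1.6049 < 1.7143; at K = 5 it is 1.7366 ≥ 1.7143.
So the minimum punishment length is K = 5.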